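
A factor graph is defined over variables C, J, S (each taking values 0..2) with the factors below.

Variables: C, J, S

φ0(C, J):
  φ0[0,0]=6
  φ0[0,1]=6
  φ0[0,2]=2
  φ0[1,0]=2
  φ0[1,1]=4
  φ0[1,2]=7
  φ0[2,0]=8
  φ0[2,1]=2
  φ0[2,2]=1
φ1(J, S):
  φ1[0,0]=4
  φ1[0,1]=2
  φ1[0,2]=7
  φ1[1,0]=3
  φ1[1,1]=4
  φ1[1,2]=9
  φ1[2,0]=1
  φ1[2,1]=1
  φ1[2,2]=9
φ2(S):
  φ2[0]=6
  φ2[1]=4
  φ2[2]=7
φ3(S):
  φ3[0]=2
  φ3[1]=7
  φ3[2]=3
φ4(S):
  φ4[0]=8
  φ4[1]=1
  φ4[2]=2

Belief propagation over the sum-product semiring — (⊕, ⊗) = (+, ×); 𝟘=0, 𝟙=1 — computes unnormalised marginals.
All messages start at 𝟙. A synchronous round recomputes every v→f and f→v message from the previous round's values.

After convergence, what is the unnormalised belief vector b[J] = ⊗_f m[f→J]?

b[J] = [11744, 9336, 5020]

init: all messages = 𝟙 over 3 values
r1 m[φ0→C] = [14, 13, 11]
r1 m[φ0→J] = [16, 12, 10]
r1 m[φ1→J] = [13, 16, 11]
r1 m[φ1→S] = [8, 7, 25]
r1 m[φ2→S] = [6, 4, 7]
r1 m[φ3→S] = [2, 7, 3]
r1 m[φ4→S] = [8, 1, 2]
r1 m[C→φ0] = [1, 1, 1]
r1 m[J→φ0] = [1, 1, 1]
r1 m[J→φ1] = [1, 1, 1]
r1 m[S→φ1] = [1, 1, 1]
r1 m[S→φ2] = [1, 1, 1]
r1 m[S→φ3] = [1, 1, 1]
r1 m[S→φ4] = [1, 1, 1]
r2 m[φ0→C] = [14, 13, 11]
r2 m[φ0→J] = [16, 12, 10]
r2 m[φ1→J] = [13, 16, 11]
r2 m[φ1→S] = [8, 7, 25]
r2 m[φ2→S] = [6, 4, 7]
r2 m[φ3→S] = [2, 7, 3]
r2 m[φ4→S] = [8, 1, 2]
r2 m[C→φ0] = [1, 1, 1]
r2 m[J→φ0] = [13, 16, 11]
r2 m[J→φ1] = [16, 12, 10]
r2 m[S→φ1] = [96, 28, 42]
r2 m[S→φ2] = [128, 49, 150]
r2 m[S→φ3] = [384, 28, 350]
r2 m[S→φ4] = [96, 196, 525]
r3 m[φ0→C] = [196, 167, 147]
r3 m[φ0→J] = [16, 12, 10]
r3 m[φ1→J] = [734, 778, 502]
r3 m[φ1→S] = [110, 90, 310]
r3 m[φ2→S] = [6, 4, 7]
r3 m[φ3→S] = [2, 7, 3]
r3 m[φ4→S] = [8, 1, 2]
r3 m[C→φ0] = [1, 1, 1]
r3 m[J→φ0] = [13, 16, 11]
r3 m[J→φ1] = [16, 12, 10]
r3 m[S→φ1] = [96, 28, 42]
r3 m[S→φ2] = [128, 49, 150]
r3 m[S→φ3] = [384, 28, 350]
r3 m[S→φ4] = [96, 196, 525]
r4 m[φ0→C] = [196, 167, 147]
r4 m[φ0→J] = [16, 12, 10]
r4 m[φ1→J] = [734, 778, 502]
r4 m[φ1→S] = [110, 90, 310]
r4 m[φ2→S] = [6, 4, 7]
r4 m[φ3→S] = [2, 7, 3]
r4 m[φ4→S] = [8, 1, 2]
r4 m[C→φ0] = [1, 1, 1]
r4 m[J→φ0] = [734, 778, 502]
r4 m[J→φ1] = [16, 12, 10]
r4 m[S→φ1] = [96, 28, 42]
r4 m[S→φ2] = [1760, 630, 1860]
r4 m[S→φ3] = [5280, 360, 4340]
r4 m[S→φ4] = [1320, 2520, 6510]
r5 m[φ0→C] = [10076, 8094, 7930]
r5 m[φ0→J] = [16, 12, 10]
r5 m[φ1→J] = [734, 778, 502]
r5 m[φ1→S] = [110, 90, 310]
r5 m[φ2→S] = [6, 4, 7]
r5 m[φ3→S] = [2, 7, 3]
r5 m[φ4→S] = [8, 1, 2]
r5 m[C→φ0] = [1, 1, 1]
r5 m[J→φ0] = [734, 778, 502]
r5 m[J→φ1] = [16, 12, 10]
r5 m[S→φ1] = [96, 28, 42]
r5 m[S→φ2] = [1760, 630, 1860]
r5 m[S→φ3] = [5280, 360, 4340]
r5 m[S→φ4] = [1320, 2520, 6510]
r6 m[φ0→C] = [10076, 8094, 7930]
r6 m[φ0→J] = [16, 12, 10]
r6 m[φ1→J] = [734, 778, 502]
r6 m[φ1→S] = [110, 90, 310]
r6 m[φ2→S] = [6, 4, 7]
r6 m[φ3→S] = [2, 7, 3]
r6 m[φ4→S] = [8, 1, 2]
r6 m[C→φ0] = [1, 1, 1]
r6 m[J→φ0] = [734, 778, 502]
r6 m[J→φ1] = [16, 12, 10]
r6 m[S→φ1] = [96, 28, 42]
r6 m[S→φ2] = [1760, 630, 1860]
r6 m[S→φ3] = [5280, 360, 4340]
r6 m[S→φ4] = [1320, 2520, 6510]
fixed point reached at round 6
b[J] = ⊗ incoming = [11744, 9336, 5020]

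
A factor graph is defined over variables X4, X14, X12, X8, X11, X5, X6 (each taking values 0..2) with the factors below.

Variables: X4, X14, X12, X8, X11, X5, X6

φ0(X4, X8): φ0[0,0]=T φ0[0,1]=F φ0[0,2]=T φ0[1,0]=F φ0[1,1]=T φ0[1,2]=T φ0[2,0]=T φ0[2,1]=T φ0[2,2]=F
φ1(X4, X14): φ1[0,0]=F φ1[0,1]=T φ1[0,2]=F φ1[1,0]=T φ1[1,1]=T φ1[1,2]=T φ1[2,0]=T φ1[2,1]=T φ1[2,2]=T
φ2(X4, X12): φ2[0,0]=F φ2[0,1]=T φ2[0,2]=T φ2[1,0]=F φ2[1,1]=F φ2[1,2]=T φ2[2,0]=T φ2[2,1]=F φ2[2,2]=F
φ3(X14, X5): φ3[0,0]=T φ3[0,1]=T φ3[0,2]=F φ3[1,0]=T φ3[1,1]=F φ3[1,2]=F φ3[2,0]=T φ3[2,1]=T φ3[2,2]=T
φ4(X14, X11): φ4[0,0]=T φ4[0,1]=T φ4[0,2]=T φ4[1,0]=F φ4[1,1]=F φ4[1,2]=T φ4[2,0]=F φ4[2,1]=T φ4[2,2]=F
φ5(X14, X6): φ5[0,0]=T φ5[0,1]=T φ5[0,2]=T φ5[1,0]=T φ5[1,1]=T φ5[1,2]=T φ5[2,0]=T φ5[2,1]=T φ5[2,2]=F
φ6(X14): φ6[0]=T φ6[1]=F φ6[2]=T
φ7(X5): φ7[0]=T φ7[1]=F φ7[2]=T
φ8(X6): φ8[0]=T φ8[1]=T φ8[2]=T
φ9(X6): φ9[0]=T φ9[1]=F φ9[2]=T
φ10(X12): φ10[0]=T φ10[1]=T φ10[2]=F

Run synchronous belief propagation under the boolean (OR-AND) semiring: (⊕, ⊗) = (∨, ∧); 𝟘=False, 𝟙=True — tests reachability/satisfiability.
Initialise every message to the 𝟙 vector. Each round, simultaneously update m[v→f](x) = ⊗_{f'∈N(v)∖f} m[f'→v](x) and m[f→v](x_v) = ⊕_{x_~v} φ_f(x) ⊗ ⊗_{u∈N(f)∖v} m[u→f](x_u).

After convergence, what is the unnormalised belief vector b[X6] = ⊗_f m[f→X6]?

b[X6] = [T, F, T]

init: all messages = 𝟙 over 3 values
r1 m[φ0→X4] = [T, T, T]
r1 m[φ0→X8] = [T, T, T]
r1 m[φ1→X4] = [T, T, T]
r1 m[φ1→X14] = [T, T, T]
r1 m[φ2→X4] = [T, T, T]
r1 m[φ2→X12] = [T, T, T]
r1 m[φ3→X14] = [T, T, T]
r1 m[φ3→X5] = [T, T, T]
r1 m[φ4→X14] = [T, T, T]
r1 m[φ4→X11] = [T, T, T]
r1 m[φ5→X14] = [T, T, T]
r1 m[φ5→X6] = [T, T, T]
r1 m[φ6→X14] = [T, F, T]
r1 m[φ7→X5] = [T, F, T]
r1 m[φ8→X6] = [T, T, T]
r1 m[φ9→X6] = [T, F, T]
r1 m[φ10→X12] = [T, T, F]
r1 m[X4→φ0] = [T, T, T]
r1 m[X4→φ1] = [T, T, T]
r1 m[X4→φ2] = [T, T, T]
r1 m[X14→φ1] = [T, T, T]
r1 m[X14→φ3] = [T, T, T]
r1 m[X14→φ4] = [T, T, T]
r1 m[X14→φ5] = [T, T, T]
r1 m[X14→φ6] = [T, T, T]
r1 m[X12→φ2] = [T, T, T]
r1 m[X12→φ10] = [T, T, T]
r1 m[X8→φ0] = [T, T, T]
r1 m[X11→φ4] = [T, T, T]
r1 m[X5→φ3] = [T, T, T]
r1 m[X5→φ7] = [T, T, T]
r1 m[X6→φ5] = [T, T, T]
r1 m[X6→φ8] = [T, T, T]
r1 m[X6→φ9] = [T, T, T]
r2 m[φ0→X4] = [T, T, T]
r2 m[φ0→X8] = [T, T, T]
r2 m[φ1→X4] = [T, T, T]
r2 m[φ1→X14] = [T, T, T]
r2 m[φ2→X4] = [T, T, T]
r2 m[φ2→X12] = [T, T, T]
r2 m[φ3→X14] = [T, T, T]
r2 m[φ3→X5] = [T, T, T]
r2 m[φ4→X14] = [T, T, T]
r2 m[φ4→X11] = [T, T, T]
r2 m[φ5→X14] = [T, T, T]
r2 m[φ5→X6] = [T, T, T]
r2 m[φ6→X14] = [T, F, T]
r2 m[φ7→X5] = [T, F, T]
r2 m[φ8→X6] = [T, T, T]
r2 m[φ9→X6] = [T, F, T]
r2 m[φ10→X12] = [T, T, F]
r2 m[X4→φ0] = [T, T, T]
r2 m[X4→φ1] = [T, T, T]
r2 m[X4→φ2] = [T, T, T]
r2 m[X14→φ1] = [T, F, T]
r2 m[X14→φ3] = [T, F, T]
r2 m[X14→φ4] = [T, F, T]
r2 m[X14→φ5] = [T, F, T]
r2 m[X14→φ6] = [T, T, T]
r2 m[X12→φ2] = [T, T, F]
r2 m[X12→φ10] = [T, T, T]
r2 m[X8→φ0] = [T, T, T]
r2 m[X11→φ4] = [T, T, T]
r2 m[X5→φ3] = [T, F, T]
r2 m[X5→φ7] = [T, T, T]
r2 m[X6→φ5] = [T, F, T]
r2 m[X6→φ8] = [T, F, T]
r2 m[X6→φ9] = [T, T, T]
r3 m[φ0→X4] = [T, T, T]
r3 m[φ0→X8] = [T, T, T]
r3 m[φ1→X4] = [F, T, T]
r3 m[φ1→X14] = [T, T, T]
r3 m[φ2→X4] = [T, F, T]
r3 m[φ2→X12] = [T, T, T]
r3 m[φ3→X14] = [T, T, T]
r3 m[φ3→X5] = [T, T, T]
r3 m[φ4→X14] = [T, T, T]
r3 m[φ4→X11] = [T, T, T]
r3 m[φ5→X14] = [T, T, T]
r3 m[φ5→X6] = [T, T, T]
r3 m[φ6→X14] = [T, F, T]
r3 m[φ7→X5] = [T, F, T]
r3 m[φ8→X6] = [T, T, T]
r3 m[φ9→X6] = [T, F, T]
r3 m[φ10→X12] = [T, T, F]
r3 m[X4→φ0] = [T, T, T]
r3 m[X4→φ1] = [T, T, T]
r3 m[X4→φ2] = [T, T, T]
r3 m[X14→φ1] = [T, F, T]
r3 m[X14→φ3] = [T, F, T]
r3 m[X14→φ4] = [T, F, T]
r3 m[X14→φ5] = [T, F, T]
r3 m[X14→φ6] = [T, T, T]
r3 m[X12→φ2] = [T, T, F]
r3 m[X12→φ10] = [T, T, T]
r3 m[X8→φ0] = [T, T, T]
r3 m[X11→φ4] = [T, T, T]
r3 m[X5→φ3] = [T, F, T]
r3 m[X5→φ7] = [T, T, T]
r3 m[X6→φ5] = [T, F, T]
r3 m[X6→φ8] = [T, F, T]
r3 m[X6→φ9] = [T, T, T]
r4 m[φ0→X4] = [T, T, T]
r4 m[φ0→X8] = [T, T, T]
r4 m[φ1→X4] = [F, T, T]
r4 m[φ1→X14] = [T, T, T]
r4 m[φ2→X4] = [T, F, T]
r4 m[φ2→X12] = [T, T, T]
r4 m[φ3→X14] = [T, T, T]
r4 m[φ3→X5] = [T, T, T]
r4 m[φ4→X14] = [T, T, T]
r4 m[φ4→X11] = [T, T, T]
r4 m[φ5→X14] = [T, T, T]
r4 m[φ5→X6] = [T, T, T]
r4 m[φ6→X14] = [T, F, T]
r4 m[φ7→X5] = [T, F, T]
r4 m[φ8→X6] = [T, T, T]
r4 m[φ9→X6] = [T, F, T]
r4 m[φ10→X12] = [T, T, F]
r4 m[X4→φ0] = [F, F, T]
r4 m[X4→φ1] = [T, F, T]
r4 m[X4→φ2] = [F, T, T]
r4 m[X14→φ1] = [T, F, T]
r4 m[X14→φ3] = [T, F, T]
r4 m[X14→φ4] = [T, F, T]
r4 m[X14→φ5] = [T, F, T]
r4 m[X14→φ6] = [T, T, T]
r4 m[X12→φ2] = [T, T, F]
r4 m[X12→φ10] = [T, T, T]
r4 m[X8→φ0] = [T, T, T]
r4 m[X11→φ4] = [T, T, T]
r4 m[X5→φ3] = [T, F, T]
r4 m[X5→φ7] = [T, T, T]
r4 m[X6→φ5] = [T, F, T]
r4 m[X6→φ8] = [T, F, T]
r4 m[X6→φ9] = [T, T, T]
r5 m[φ0→X4] = [T, T, T]
r5 m[φ0→X8] = [T, T, F]
r5 m[φ1→X4] = [F, T, T]
r5 m[φ1→X14] = [T, T, T]
r5 m[φ2→X4] = [T, F, T]
r5 m[φ2→X12] = [T, F, T]
r5 m[φ3→X14] = [T, T, T]
r5 m[φ3→X5] = [T, T, T]
r5 m[φ4→X14] = [T, T, T]
r5 m[φ4→X11] = [T, T, T]
r5 m[φ5→X14] = [T, T, T]
r5 m[φ5→X6] = [T, T, T]
r5 m[φ6→X14] = [T, F, T]
r5 m[φ7→X5] = [T, F, T]
r5 m[φ8→X6] = [T, T, T]
r5 m[φ9→X6] = [T, F, T]
r5 m[φ10→X12] = [T, T, F]
r5 m[X4→φ0] = [F, F, T]
r5 m[X4→φ1] = [T, F, T]
r5 m[X4→φ2] = [F, T, T]
r5 m[X14→φ1] = [T, F, T]
r5 m[X14→φ3] = [T, F, T]
r5 m[X14→φ4] = [T, F, T]
r5 m[X14→φ5] = [T, F, T]
r5 m[X14→φ6] = [T, T, T]
r5 m[X12→φ2] = [T, T, F]
r5 m[X12→φ10] = [T, T, T]
r5 m[X8→φ0] = [T, T, T]
r5 m[X11→φ4] = [T, T, T]
r5 m[X5→φ3] = [T, F, T]
r5 m[X5→φ7] = [T, T, T]
r5 m[X6→φ5] = [T, F, T]
r5 m[X6→φ8] = [T, F, T]
r5 m[X6→φ9] = [T, T, T]
r6 m[φ0→X4] = [T, T, T]
r6 m[φ0→X8] = [T, T, F]
r6 m[φ1→X4] = [F, T, T]
r6 m[φ1→X14] = [T, T, T]
r6 m[φ2→X4] = [T, F, T]
r6 m[φ2→X12] = [T, F, T]
r6 m[φ3→X14] = [T, T, T]
r6 m[φ3→X5] = [T, T, T]
r6 m[φ4→X14] = [T, T, T]
r6 m[φ4→X11] = [T, T, T]
r6 m[φ5→X14] = [T, T, T]
r6 m[φ5→X6] = [T, T, T]
r6 m[φ6→X14] = [T, F, T]
r6 m[φ7→X5] = [T, F, T]
r6 m[φ8→X6] = [T, T, T]
r6 m[φ9→X6] = [T, F, T]
r6 m[φ10→X12] = [T, T, F]
r6 m[X4→φ0] = [F, F, T]
r6 m[X4→φ1] = [T, F, T]
r6 m[X4→φ2] = [F, T, T]
r6 m[X14→φ1] = [T, F, T]
r6 m[X14→φ3] = [T, F, T]
r6 m[X14→φ4] = [T, F, T]
r6 m[X14→φ5] = [T, F, T]
r6 m[X14→φ6] = [T, T, T]
r6 m[X12→φ2] = [T, T, F]
r6 m[X12→φ10] = [T, F, T]
r6 m[X8→φ0] = [T, T, T]
r6 m[X11→φ4] = [T, T, T]
r6 m[X5→φ3] = [T, F, T]
r6 m[X5→φ7] = [T, T, T]
r6 m[X6→φ5] = [T, F, T]
r6 m[X6→φ8] = [T, F, T]
r6 m[X6→φ9] = [T, T, T]
r7 m[φ0→X4] = [T, T, T]
r7 m[φ0→X8] = [T, T, F]
r7 m[φ1→X4] = [F, T, T]
r7 m[φ1→X14] = [T, T, T]
r7 m[φ2→X4] = [T, F, T]
r7 m[φ2→X12] = [T, F, T]
r7 m[φ3→X14] = [T, T, T]
r7 m[φ3→X5] = [T, T, T]
r7 m[φ4→X14] = [T, T, T]
r7 m[φ4→X11] = [T, T, T]
r7 m[φ5→X14] = [T, T, T]
r7 m[φ5→X6] = [T, T, T]
r7 m[φ6→X14] = [T, F, T]
r7 m[φ7→X5] = [T, F, T]
r7 m[φ8→X6] = [T, T, T]
r7 m[φ9→X6] = [T, F, T]
r7 m[φ10→X12] = [T, T, F]
r7 m[X4→φ0] = [F, F, T]
r7 m[X4→φ1] = [T, F, T]
r7 m[X4→φ2] = [F, T, T]
r7 m[X14→φ1] = [T, F, T]
r7 m[X14→φ3] = [T, F, T]
r7 m[X14→φ4] = [T, F, T]
r7 m[X14→φ5] = [T, F, T]
r7 m[X14→φ6] = [T, T, T]
r7 m[X12→φ2] = [T, T, F]
r7 m[X12→φ10] = [T, F, T]
r7 m[X8→φ0] = [T, T, T]
r7 m[X11→φ4] = [T, T, T]
r7 m[X5→φ3] = [T, F, T]
r7 m[X5→φ7] = [T, T, T]
r7 m[X6→φ5] = [T, F, T]
r7 m[X6→φ8] = [T, F, T]
r7 m[X6→φ9] = [T, T, T]
fixed point reached at round 7
b[X6] = ⊗ incoming = [T, F, T]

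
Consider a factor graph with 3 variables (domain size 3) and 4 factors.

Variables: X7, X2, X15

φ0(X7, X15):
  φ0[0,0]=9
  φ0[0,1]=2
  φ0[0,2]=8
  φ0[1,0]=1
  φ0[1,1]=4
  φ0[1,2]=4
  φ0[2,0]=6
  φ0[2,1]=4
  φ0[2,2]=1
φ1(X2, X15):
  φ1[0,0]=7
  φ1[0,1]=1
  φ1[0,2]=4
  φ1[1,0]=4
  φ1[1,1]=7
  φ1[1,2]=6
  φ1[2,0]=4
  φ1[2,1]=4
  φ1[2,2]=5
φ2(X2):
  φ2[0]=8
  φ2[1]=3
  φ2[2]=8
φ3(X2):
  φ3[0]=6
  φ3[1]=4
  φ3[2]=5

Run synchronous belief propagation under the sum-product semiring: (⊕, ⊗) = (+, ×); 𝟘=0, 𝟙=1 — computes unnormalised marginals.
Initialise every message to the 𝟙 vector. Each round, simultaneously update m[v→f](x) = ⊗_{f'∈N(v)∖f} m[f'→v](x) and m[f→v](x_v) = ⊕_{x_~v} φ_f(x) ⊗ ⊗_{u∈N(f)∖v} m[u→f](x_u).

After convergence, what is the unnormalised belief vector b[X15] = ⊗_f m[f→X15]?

b[X15] = [8704, 2920, 6032]

init: all messages = 𝟙 over 3 values
r1 m[φ0→X7] = [19, 9, 11]
r1 m[φ0→X15] = [16, 10, 13]
r1 m[φ1→X2] = [12, 17, 13]
r1 m[φ1→X15] = [15, 12, 15]
r1 m[φ2→X2] = [8, 3, 8]
r1 m[φ3→X2] = [6, 4, 5]
r1 m[X7→φ0] = [1, 1, 1]
r1 m[X2→φ1] = [1, 1, 1]
r1 m[X2→φ2] = [1, 1, 1]
r1 m[X2→φ3] = [1, 1, 1]
r1 m[X15→φ0] = [1, 1, 1]
r1 m[X15→φ1] = [1, 1, 1]
r2 m[φ0→X7] = [19, 9, 11]
r2 m[φ0→X15] = [16, 10, 13]
r2 m[φ1→X2] = [12, 17, 13]
r2 m[φ1→X15] = [15, 12, 15]
r2 m[φ2→X2] = [8, 3, 8]
r2 m[φ3→X2] = [6, 4, 5]
r2 m[X7→φ0] = [1, 1, 1]
r2 m[X2→φ1] = [48, 12, 40]
r2 m[X2→φ2] = [72, 68, 65]
r2 m[X2→φ3] = [96, 51, 104]
r2 m[X15→φ0] = [15, 12, 15]
r2 m[X15→φ1] = [16, 10, 13]
r3 m[φ0→X7] = [279, 123, 153]
r3 m[φ0→X15] = [16, 10, 13]
r3 m[φ1→X2] = [174, 212, 169]
r3 m[φ1→X15] = [544, 292, 464]
r3 m[φ2→X2] = [8, 3, 8]
r3 m[φ3→X2] = [6, 4, 5]
r3 m[X7→φ0] = [1, 1, 1]
r3 m[X2→φ1] = [48, 12, 40]
r3 m[X2→φ2] = [72, 68, 65]
r3 m[X2→φ3] = [96, 51, 104]
r3 m[X15→φ0] = [15, 12, 15]
r3 m[X15→φ1] = [16, 10, 13]
r4 m[φ0→X7] = [279, 123, 153]
r4 m[φ0→X15] = [16, 10, 13]
r4 m[φ1→X2] = [174, 212, 169]
r4 m[φ1→X15] = [544, 292, 464]
r4 m[φ2→X2] = [8, 3, 8]
r4 m[φ3→X2] = [6, 4, 5]
r4 m[X7→φ0] = [1, 1, 1]
r4 m[X2→φ1] = [48, 12, 40]
r4 m[X2→φ2] = [1044, 848, 845]
r4 m[X2→φ3] = [1392, 636, 1352]
r4 m[X15→φ0] = [544, 292, 464]
r4 m[X15→φ1] = [16, 10, 13]
r5 m[φ0→X7] = [9192, 3568, 4896]
r5 m[φ0→X15] = [16, 10, 13]
r5 m[φ1→X2] = [174, 212, 169]
r5 m[φ1→X15] = [544, 292, 464]
r5 m[φ2→X2] = [8, 3, 8]
r5 m[φ3→X2] = [6, 4, 5]
r5 m[X7→φ0] = [1, 1, 1]
r5 m[X2→φ1] = [48, 12, 40]
r5 m[X2→φ2] = [1044, 848, 845]
r5 m[X2→φ3] = [1392, 636, 1352]
r5 m[X15→φ0] = [544, 292, 464]
r5 m[X15→φ1] = [16, 10, 13]
r6 m[φ0→X7] = [9192, 3568, 4896]
r6 m[φ0→X15] = [16, 10, 13]
r6 m[φ1→X2] = [174, 212, 169]
r6 m[φ1→X15] = [544, 292, 464]
r6 m[φ2→X2] = [8, 3, 8]
r6 m[φ3→X2] = [6, 4, 5]
r6 m[X7→φ0] = [1, 1, 1]
r6 m[X2→φ1] = [48, 12, 40]
r6 m[X2→φ2] = [1044, 848, 845]
r6 m[X2→φ3] = [1392, 636, 1352]
r6 m[X15→φ0] = [544, 292, 464]
r6 m[X15→φ1] = [16, 10, 13]
fixed point reached at round 6
b[X15] = ⊗ incoming = [8704, 2920, 6032]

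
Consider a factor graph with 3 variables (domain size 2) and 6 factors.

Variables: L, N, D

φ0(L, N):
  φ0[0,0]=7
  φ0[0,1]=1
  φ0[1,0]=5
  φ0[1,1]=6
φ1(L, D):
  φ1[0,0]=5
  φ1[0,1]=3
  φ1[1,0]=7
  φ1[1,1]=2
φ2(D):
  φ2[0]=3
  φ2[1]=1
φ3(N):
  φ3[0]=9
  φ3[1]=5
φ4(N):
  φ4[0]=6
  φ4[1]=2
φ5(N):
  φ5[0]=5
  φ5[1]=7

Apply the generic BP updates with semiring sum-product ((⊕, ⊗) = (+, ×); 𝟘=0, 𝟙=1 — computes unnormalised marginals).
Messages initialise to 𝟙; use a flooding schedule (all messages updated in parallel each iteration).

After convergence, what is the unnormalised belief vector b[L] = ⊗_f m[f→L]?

b[L] = [35280, 40710]

init: all messages = 𝟙 over 2 values
r1 m[φ0→L] = [8, 11]
r1 m[φ0→N] = [12, 7]
r1 m[φ1→L] = [8, 9]
r1 m[φ1→D] = [12, 5]
r1 m[φ2→D] = [3, 1]
r1 m[φ3→N] = [9, 5]
r1 m[φ4→N] = [6, 2]
r1 m[φ5→N] = [5, 7]
r1 m[L→φ0] = [1, 1]
r1 m[L→φ1] = [1, 1]
r1 m[N→φ0] = [1, 1]
r1 m[N→φ3] = [1, 1]
r1 m[N→φ4] = [1, 1]
r1 m[N→φ5] = [1, 1]
r1 m[D→φ1] = [1, 1]
r1 m[D→φ2] = [1, 1]
r2 m[φ0→L] = [8, 11]
r2 m[φ0→N] = [12, 7]
r2 m[φ1→L] = [8, 9]
r2 m[φ1→D] = [12, 5]
r2 m[φ2→D] = [3, 1]
r2 m[φ3→N] = [9, 5]
r2 m[φ4→N] = [6, 2]
r2 m[φ5→N] = [5, 7]
r2 m[L→φ0] = [8, 9]
r2 m[L→φ1] = [8, 11]
r2 m[N→φ0] = [270, 70]
r2 m[N→φ3] = [360, 98]
r2 m[N→φ4] = [540, 245]
r2 m[N→φ5] = [648, 70]
r2 m[D→φ1] = [3, 1]
r2 m[D→φ2] = [12, 5]
r3 m[φ0→L] = [1960, 1770]
r3 m[φ0→N] = [101, 62]
r3 m[φ1→L] = [18, 23]
r3 m[φ1→D] = [117, 46]
r3 m[φ2→D] = [3, 1]
r3 m[φ3→N] = [9, 5]
r3 m[φ4→N] = [6, 2]
r3 m[φ5→N] = [5, 7]
r3 m[L→φ0] = [8, 9]
r3 m[L→φ1] = [8, 11]
r3 m[N→φ0] = [270, 70]
r3 m[N→φ3] = [360, 98]
r3 m[N→φ4] = [540, 245]
r3 m[N→φ5] = [648, 70]
r3 m[D→φ1] = [3, 1]
r3 m[D→φ2] = [12, 5]
r4 m[φ0→L] = [1960, 1770]
r4 m[φ0→N] = [101, 62]
r4 m[φ1→L] = [18, 23]
r4 m[φ1→D] = [117, 46]
r4 m[φ2→D] = [3, 1]
r4 m[φ3→N] = [9, 5]
r4 m[φ4→N] = [6, 2]
r4 m[φ5→N] = [5, 7]
r4 m[L→φ0] = [18, 23]
r4 m[L→φ1] = [1960, 1770]
r4 m[N→φ0] = [270, 70]
r4 m[N→φ3] = [3030, 868]
r4 m[N→φ4] = [4545, 2170]
r4 m[N→φ5] = [5454, 620]
r4 m[D→φ1] = [3, 1]
r4 m[D→φ2] = [117, 46]
r5 m[φ0→L] = [1960, 1770]
r5 m[φ0→N] = [241, 156]
r5 m[φ1→L] = [18, 23]
r5 m[φ1→D] = [22190, 9420]
r5 m[φ2→D] = [3, 1]
r5 m[φ3→N] = [9, 5]
r5 m[φ4→N] = [6, 2]
r5 m[φ5→N] = [5, 7]
r5 m[L→φ0] = [18, 23]
r5 m[L→φ1] = [1960, 1770]
r5 m[N→φ0] = [270, 70]
r5 m[N→φ3] = [3030, 868]
r5 m[N→φ4] = [4545, 2170]
r5 m[N→φ5] = [5454, 620]
r5 m[D→φ1] = [3, 1]
r5 m[D→φ2] = [117, 46]
r6 m[φ0→L] = [1960, 1770]
r6 m[φ0→N] = [241, 156]
r6 m[φ1→L] = [18, 23]
r6 m[φ1→D] = [22190, 9420]
r6 m[φ2→D] = [3, 1]
r6 m[φ3→N] = [9, 5]
r6 m[φ4→N] = [6, 2]
r6 m[φ5→N] = [5, 7]
r6 m[L→φ0] = [18, 23]
r6 m[L→φ1] = [1960, 1770]
r6 m[N→φ0] = [270, 70]
r6 m[N→φ3] = [7230, 2184]
r6 m[N→φ4] = [10845, 5460]
r6 m[N→φ5] = [13014, 1560]
r6 m[D→φ1] = [3, 1]
r6 m[D→φ2] = [22190, 9420]
r7 m[φ0→L] = [1960, 1770]
r7 m[φ0→N] = [241, 156]
r7 m[φ1→L] = [18, 23]
r7 m[φ1→D] = [22190, 9420]
r7 m[φ2→D] = [3, 1]
r7 m[φ3→N] = [9, 5]
r7 m[φ4→N] = [6, 2]
r7 m[φ5→N] = [5, 7]
r7 m[L→φ0] = [18, 23]
r7 m[L→φ1] = [1960, 1770]
r7 m[N→φ0] = [270, 70]
r7 m[N→φ3] = [7230, 2184]
r7 m[N→φ4] = [10845, 5460]
r7 m[N→φ5] = [13014, 1560]
r7 m[D→φ1] = [3, 1]
r7 m[D→φ2] = [22190, 9420]
fixed point reached at round 7
b[L] = ⊗ incoming = [35280, 40710]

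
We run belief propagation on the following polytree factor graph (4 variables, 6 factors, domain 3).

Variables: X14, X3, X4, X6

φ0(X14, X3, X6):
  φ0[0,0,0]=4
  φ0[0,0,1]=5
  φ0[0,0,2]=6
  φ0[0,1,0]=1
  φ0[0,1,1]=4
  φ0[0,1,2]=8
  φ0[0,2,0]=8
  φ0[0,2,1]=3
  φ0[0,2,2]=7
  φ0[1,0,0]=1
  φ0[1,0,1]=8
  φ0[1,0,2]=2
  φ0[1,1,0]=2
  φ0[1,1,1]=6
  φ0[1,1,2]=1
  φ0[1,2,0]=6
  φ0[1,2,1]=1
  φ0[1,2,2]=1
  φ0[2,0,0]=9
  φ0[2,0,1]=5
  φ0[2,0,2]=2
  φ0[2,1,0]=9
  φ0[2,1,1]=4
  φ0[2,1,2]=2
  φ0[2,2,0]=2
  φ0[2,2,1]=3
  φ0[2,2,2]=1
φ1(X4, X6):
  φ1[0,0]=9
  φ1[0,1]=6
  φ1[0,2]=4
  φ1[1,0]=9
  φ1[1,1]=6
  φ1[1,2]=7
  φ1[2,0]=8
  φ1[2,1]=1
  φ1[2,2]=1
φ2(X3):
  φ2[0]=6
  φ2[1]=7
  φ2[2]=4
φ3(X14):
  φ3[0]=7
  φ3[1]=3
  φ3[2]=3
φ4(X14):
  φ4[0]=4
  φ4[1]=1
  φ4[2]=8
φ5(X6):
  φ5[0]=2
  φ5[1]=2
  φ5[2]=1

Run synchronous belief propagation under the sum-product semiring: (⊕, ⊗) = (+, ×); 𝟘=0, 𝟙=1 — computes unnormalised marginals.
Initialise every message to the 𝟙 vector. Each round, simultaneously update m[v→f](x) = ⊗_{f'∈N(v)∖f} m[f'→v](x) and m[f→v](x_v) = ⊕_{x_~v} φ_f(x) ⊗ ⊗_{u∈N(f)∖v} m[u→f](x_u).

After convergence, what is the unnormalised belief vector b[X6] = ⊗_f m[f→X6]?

init: all messages = 𝟙 over 3 values
r1 m[φ0→X14] = [46, 28, 37]
r1 m[φ0→X3] = [42, 37, 32]
r1 m[φ0→X6] = [42, 39, 30]
r1 m[φ1→X4] = [19, 22, 10]
r1 m[φ1→X6] = [26, 13, 12]
r1 m[φ2→X3] = [6, 7, 4]
r1 m[φ3→X14] = [7, 3, 3]
r1 m[φ4→X14] = [4, 1, 8]
r1 m[φ5→X6] = [2, 2, 1]
r1 m[X14→φ0] = [1, 1, 1]
r1 m[X14→φ3] = [1, 1, 1]
r1 m[X14→φ4] = [1, 1, 1]
r1 m[X3→φ0] = [1, 1, 1]
r1 m[X3→φ2] = [1, 1, 1]
r1 m[X4→φ1] = [1, 1, 1]
r1 m[X6→φ0] = [1, 1, 1]
r1 m[X6→φ1] = [1, 1, 1]
r1 m[X6→φ5] = [1, 1, 1]
r2 m[φ0→X14] = [46, 28, 37]
r2 m[φ0→X3] = [42, 37, 32]
r2 m[φ0→X6] = [42, 39, 30]
r2 m[φ1→X4] = [19, 22, 10]
r2 m[φ1→X6] = [26, 13, 12]
r2 m[φ2→X3] = [6, 7, 4]
r2 m[φ3→X14] = [7, 3, 3]
r2 m[φ4→X14] = [4, 1, 8]
r2 m[φ5→X6] = [2, 2, 1]
r2 m[X14→φ0] = [28, 3, 24]
r2 m[X14→φ3] = [184, 28, 296]
r2 m[X14→φ4] = [322, 84, 111]
r2 m[X3→φ0] = [6, 7, 4]
r2 m[X3→φ2] = [42, 37, 32]
r2 m[X4→φ1] = [1, 1, 1]
r2 m[X6→φ0] = [52, 26, 12]
r2 m[X6→φ1] = [84, 78, 30]
r2 m[X6→φ5] = [1092, 507, 360]
r3 m[φ0→X14] = [6536, 5008, 8680]
r3 m[φ0→X3] = [27260, 22176, 21890]
r3 m[φ0→X6] = [4896, 3922, 4149]
r3 m[φ1→X4] = [1344, 1434, 780]
r3 m[φ1→X6] = [26, 13, 12]
r3 m[φ2→X3] = [6, 7, 4]
r3 m[φ3→X14] = [7, 3, 3]
r3 m[φ4→X14] = [4, 1, 8]
r3 m[φ5→X6] = [2, 2, 1]
r3 m[X14→φ0] = [28, 3, 24]
r3 m[X14→φ3] = [184, 28, 296]
r3 m[X14→φ4] = [322, 84, 111]
r3 m[X3→φ0] = [6, 7, 4]
r3 m[X3→φ2] = [42, 37, 32]
r3 m[X4→φ1] = [1, 1, 1]
r3 m[X6→φ0] = [52, 26, 12]
r3 m[X6→φ1] = [84, 78, 30]
r3 m[X6→φ5] = [1092, 507, 360]
r4 m[φ0→X14] = [6536, 5008, 8680]
r4 m[φ0→X3] = [27260, 22176, 21890]
r4 m[φ0→X6] = [4896, 3922, 4149]
r4 m[φ1→X4] = [1344, 1434, 780]
r4 m[φ1→X6] = [26, 13, 12]
r4 m[φ2→X3] = [6, 7, 4]
r4 m[φ3→X14] = [7, 3, 3]
r4 m[φ4→X14] = [4, 1, 8]
r4 m[φ5→X6] = [2, 2, 1]
r4 m[X14→φ0] = [28, 3, 24]
r4 m[X14→φ3] = [26144, 5008, 69440]
r4 m[X14→φ4] = [45752, 15024, 26040]
r4 m[X3→φ0] = [6, 7, 4]
r4 m[X3→φ2] = [27260, 22176, 21890]
r4 m[X4→φ1] = [1, 1, 1]
r4 m[X6→φ0] = [52, 26, 12]
r4 m[X6→φ1] = [9792, 7844, 4149]
r4 m[X6→φ5] = [127296, 50986, 49788]
r5 m[φ0→X14] = [6536, 5008, 8680]
r5 m[φ0→X3] = [27260, 22176, 21890]
r5 m[φ0→X6] = [4896, 3922, 4149]
r5 m[φ1→X4] = [151788, 164235, 90329]
r5 m[φ1→X6] = [26, 13, 12]
r5 m[φ2→X3] = [6, 7, 4]
r5 m[φ3→X14] = [7, 3, 3]
r5 m[φ4→X14] = [4, 1, 8]
r5 m[φ5→X6] = [2, 2, 1]
r5 m[X14→φ0] = [28, 3, 24]
r5 m[X14→φ3] = [26144, 5008, 69440]
r5 m[X14→φ4] = [45752, 15024, 26040]
r5 m[X3→φ0] = [6, 7, 4]
r5 m[X3→φ2] = [27260, 22176, 21890]
r5 m[X4→φ1] = [1, 1, 1]
r5 m[X6→φ0] = [52, 26, 12]
r5 m[X6→φ1] = [9792, 7844, 4149]
r5 m[X6→φ5] = [127296, 50986, 49788]
r6 m[φ0→X14] = [6536, 5008, 8680]
r6 m[φ0→X3] = [27260, 22176, 21890]
r6 m[φ0→X6] = [4896, 3922, 4149]
r6 m[φ1→X4] = [151788, 164235, 90329]
r6 m[φ1→X6] = [26, 13, 12]
r6 m[φ2→X3] = [6, 7, 4]
r6 m[φ3→X14] = [7, 3, 3]
r6 m[φ4→X14] = [4, 1, 8]
r6 m[φ5→X6] = [2, 2, 1]
r6 m[X14→φ0] = [28, 3, 24]
r6 m[X14→φ3] = [26144, 5008, 69440]
r6 m[X14→φ4] = [45752, 15024, 26040]
r6 m[X3→φ0] = [6, 7, 4]
r6 m[X3→φ2] = [27260, 22176, 21890]
r6 m[X4→φ1] = [1, 1, 1]
r6 m[X6→φ0] = [52, 26, 12]
r6 m[X6→φ1] = [9792, 7844, 4149]
r6 m[X6→φ5] = [127296, 50986, 49788]
fixed point reached at round 6
b[X6] = ⊗ incoming = [254592, 101972, 49788]

b[X6] = [254592, 101972, 49788]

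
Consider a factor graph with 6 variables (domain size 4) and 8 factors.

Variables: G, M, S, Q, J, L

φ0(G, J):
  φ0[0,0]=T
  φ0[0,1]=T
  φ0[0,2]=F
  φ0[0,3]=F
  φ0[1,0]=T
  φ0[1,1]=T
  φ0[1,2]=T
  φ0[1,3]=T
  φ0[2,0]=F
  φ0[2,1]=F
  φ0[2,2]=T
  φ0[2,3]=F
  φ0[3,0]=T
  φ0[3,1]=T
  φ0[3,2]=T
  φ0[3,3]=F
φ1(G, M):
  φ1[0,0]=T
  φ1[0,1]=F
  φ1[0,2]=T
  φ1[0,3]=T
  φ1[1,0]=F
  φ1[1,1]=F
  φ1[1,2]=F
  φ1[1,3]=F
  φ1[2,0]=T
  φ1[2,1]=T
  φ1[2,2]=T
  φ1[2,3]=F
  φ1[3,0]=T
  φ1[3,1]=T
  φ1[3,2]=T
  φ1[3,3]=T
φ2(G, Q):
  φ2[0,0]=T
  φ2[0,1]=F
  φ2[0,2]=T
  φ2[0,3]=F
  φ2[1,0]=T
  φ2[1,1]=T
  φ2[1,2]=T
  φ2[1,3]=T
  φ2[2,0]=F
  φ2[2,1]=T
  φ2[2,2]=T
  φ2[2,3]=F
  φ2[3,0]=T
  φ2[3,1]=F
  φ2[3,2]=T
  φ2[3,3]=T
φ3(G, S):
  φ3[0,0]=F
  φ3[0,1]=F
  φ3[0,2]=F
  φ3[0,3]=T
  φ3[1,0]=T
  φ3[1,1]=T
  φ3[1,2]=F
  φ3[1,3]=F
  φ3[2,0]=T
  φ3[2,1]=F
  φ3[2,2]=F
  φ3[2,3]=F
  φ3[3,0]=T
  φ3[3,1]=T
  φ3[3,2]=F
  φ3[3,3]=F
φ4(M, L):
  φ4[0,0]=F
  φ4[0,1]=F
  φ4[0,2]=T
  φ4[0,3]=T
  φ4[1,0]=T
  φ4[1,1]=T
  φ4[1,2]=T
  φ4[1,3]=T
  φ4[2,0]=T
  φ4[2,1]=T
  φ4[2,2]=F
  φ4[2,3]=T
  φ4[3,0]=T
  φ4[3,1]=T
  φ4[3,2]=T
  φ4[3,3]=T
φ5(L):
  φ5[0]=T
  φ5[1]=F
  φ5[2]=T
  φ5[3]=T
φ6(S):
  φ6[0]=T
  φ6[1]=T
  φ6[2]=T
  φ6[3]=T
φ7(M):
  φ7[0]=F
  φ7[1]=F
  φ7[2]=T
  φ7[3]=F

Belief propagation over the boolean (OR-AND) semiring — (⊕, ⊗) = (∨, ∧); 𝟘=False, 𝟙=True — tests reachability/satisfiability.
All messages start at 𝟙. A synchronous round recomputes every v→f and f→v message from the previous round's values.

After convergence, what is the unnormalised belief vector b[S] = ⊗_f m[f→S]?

b[S] = [T, T, F, T]

init: all messages = 𝟙 over 4 values
r1 m[φ0→G] = [T, T, T, T]
r1 m[φ0→J] = [T, T, T, T]
r1 m[φ1→G] = [T, F, T, T]
r1 m[φ1→M] = [T, T, T, T]
r1 m[φ2→G] = [T, T, T, T]
r1 m[φ2→Q] = [T, T, T, T]
r1 m[φ3→G] = [T, T, T, T]
r1 m[φ3→S] = [T, T, F, T]
r1 m[φ4→M] = [T, T, T, T]
r1 m[φ4→L] = [T, T, T, T]
r1 m[φ5→L] = [T, F, T, T]
r1 m[φ6→S] = [T, T, T, T]
r1 m[φ7→M] = [F, F, T, F]
r1 m[G→φ0] = [T, T, T, T]
r1 m[G→φ1] = [T, T, T, T]
r1 m[G→φ2] = [T, T, T, T]
r1 m[G→φ3] = [T, T, T, T]
r1 m[M→φ1] = [T, T, T, T]
r1 m[M→φ4] = [T, T, T, T]
r1 m[M→φ7] = [T, T, T, T]
r1 m[S→φ3] = [T, T, T, T]
r1 m[S→φ6] = [T, T, T, T]
r1 m[Q→φ2] = [T, T, T, T]
r1 m[J→φ0] = [T, T, T, T]
r1 m[L→φ4] = [T, T, T, T]
r1 m[L→φ5] = [T, T, T, T]
r2 m[φ0→G] = [T, T, T, T]
r2 m[φ0→J] = [T, T, T, T]
r2 m[φ1→G] = [T, F, T, T]
r2 m[φ1→M] = [T, T, T, T]
r2 m[φ2→G] = [T, T, T, T]
r2 m[φ2→Q] = [T, T, T, T]
r2 m[φ3→G] = [T, T, T, T]
r2 m[φ3→S] = [T, T, F, T]
r2 m[φ4→M] = [T, T, T, T]
r2 m[φ4→L] = [T, T, T, T]
r2 m[φ5→L] = [T, F, T, T]
r2 m[φ6→S] = [T, T, T, T]
r2 m[φ7→M] = [F, F, T, F]
r2 m[G→φ0] = [T, F, T, T]
r2 m[G→φ1] = [T, T, T, T]
r2 m[G→φ2] = [T, F, T, T]
r2 m[G→φ3] = [T, F, T, T]
r2 m[M→φ1] = [F, F, T, F]
r2 m[M→φ4] = [F, F, T, F]
r2 m[M→φ7] = [T, T, T, T]
r2 m[S→φ3] = [T, T, T, T]
r2 m[S→φ6] = [T, T, F, T]
r2 m[Q→φ2] = [T, T, T, T]
r2 m[J→φ0] = [T, T, T, T]
r2 m[L→φ4] = [T, F, T, T]
r2 m[L→φ5] = [T, T, T, T]
r3 m[φ0→G] = [T, T, T, T]
r3 m[φ0→J] = [T, T, T, F]
r3 m[φ1→G] = [T, F, T, T]
r3 m[φ1→M] = [T, T, T, T]
r3 m[φ2→G] = [T, T, T, T]
r3 m[φ2→Q] = [T, T, T, T]
r3 m[φ3→G] = [T, T, T, T]
r3 m[φ3→S] = [T, T, F, T]
r3 m[φ4→M] = [T, T, T, T]
r3 m[φ4→L] = [T, T, F, T]
r3 m[φ5→L] = [T, F, T, T]
r3 m[φ6→S] = [T, T, T, T]
r3 m[φ7→M] = [F, F, T, F]
r3 m[G→φ0] = [T, F, T, T]
r3 m[G→φ1] = [T, T, T, T]
r3 m[G→φ2] = [T, F, T, T]
r3 m[G→φ3] = [T, F, T, T]
r3 m[M→φ1] = [F, F, T, F]
r3 m[M→φ4] = [F, F, T, F]
r3 m[M→φ7] = [T, T, T, T]
r3 m[S→φ3] = [T, T, T, T]
r3 m[S→φ6] = [T, T, F, T]
r3 m[Q→φ2] = [T, T, T, T]
r3 m[J→φ0] = [T, T, T, T]
r3 m[L→φ4] = [T, F, T, T]
r3 m[L→φ5] = [T, T, T, T]
r4 m[φ0→G] = [T, T, T, T]
r4 m[φ0→J] = [T, T, T, F]
r4 m[φ1→G] = [T, F, T, T]
r4 m[φ1→M] = [T, T, T, T]
r4 m[φ2→G] = [T, T, T, T]
r4 m[φ2→Q] = [T, T, T, T]
r4 m[φ3→G] = [T, T, T, T]
r4 m[φ3→S] = [T, T, F, T]
r4 m[φ4→M] = [T, T, T, T]
r4 m[φ4→L] = [T, T, F, T]
r4 m[φ5→L] = [T, F, T, T]
r4 m[φ6→S] = [T, T, T, T]
r4 m[φ7→M] = [F, F, T, F]
r4 m[G→φ0] = [T, F, T, T]
r4 m[G→φ1] = [T, T, T, T]
r4 m[G→φ2] = [T, F, T, T]
r4 m[G→φ3] = [T, F, T, T]
r4 m[M→φ1] = [F, F, T, F]
r4 m[M→φ4] = [F, F, T, F]
r4 m[M→φ7] = [T, T, T, T]
r4 m[S→φ3] = [T, T, T, T]
r4 m[S→φ6] = [T, T, F, T]
r4 m[Q→φ2] = [T, T, T, T]
r4 m[J→φ0] = [T, T, T, T]
r4 m[L→φ4] = [T, F, T, T]
r4 m[L→φ5] = [T, T, F, T]
r5 m[φ0→G] = [T, T, T, T]
r5 m[φ0→J] = [T, T, T, F]
r5 m[φ1→G] = [T, F, T, T]
r5 m[φ1→M] = [T, T, T, T]
r5 m[φ2→G] = [T, T, T, T]
r5 m[φ2→Q] = [T, T, T, T]
r5 m[φ3→G] = [T, T, T, T]
r5 m[φ3→S] = [T, T, F, T]
r5 m[φ4→M] = [T, T, T, T]
r5 m[φ4→L] = [T, T, F, T]
r5 m[φ5→L] = [T, F, T, T]
r5 m[φ6→S] = [T, T, T, T]
r5 m[φ7→M] = [F, F, T, F]
r5 m[G→φ0] = [T, F, T, T]
r5 m[G→φ1] = [T, T, T, T]
r5 m[G→φ2] = [T, F, T, T]
r5 m[G→φ3] = [T, F, T, T]
r5 m[M→φ1] = [F, F, T, F]
r5 m[M→φ4] = [F, F, T, F]
r5 m[M→φ7] = [T, T, T, T]
r5 m[S→φ3] = [T, T, T, T]
r5 m[S→φ6] = [T, T, F, T]
r5 m[Q→φ2] = [T, T, T, T]
r5 m[J→φ0] = [T, T, T, T]
r5 m[L→φ4] = [T, F, T, T]
r5 m[L→φ5] = [T, T, F, T]
fixed point reached at round 5
b[S] = ⊗ incoming = [T, T, F, T]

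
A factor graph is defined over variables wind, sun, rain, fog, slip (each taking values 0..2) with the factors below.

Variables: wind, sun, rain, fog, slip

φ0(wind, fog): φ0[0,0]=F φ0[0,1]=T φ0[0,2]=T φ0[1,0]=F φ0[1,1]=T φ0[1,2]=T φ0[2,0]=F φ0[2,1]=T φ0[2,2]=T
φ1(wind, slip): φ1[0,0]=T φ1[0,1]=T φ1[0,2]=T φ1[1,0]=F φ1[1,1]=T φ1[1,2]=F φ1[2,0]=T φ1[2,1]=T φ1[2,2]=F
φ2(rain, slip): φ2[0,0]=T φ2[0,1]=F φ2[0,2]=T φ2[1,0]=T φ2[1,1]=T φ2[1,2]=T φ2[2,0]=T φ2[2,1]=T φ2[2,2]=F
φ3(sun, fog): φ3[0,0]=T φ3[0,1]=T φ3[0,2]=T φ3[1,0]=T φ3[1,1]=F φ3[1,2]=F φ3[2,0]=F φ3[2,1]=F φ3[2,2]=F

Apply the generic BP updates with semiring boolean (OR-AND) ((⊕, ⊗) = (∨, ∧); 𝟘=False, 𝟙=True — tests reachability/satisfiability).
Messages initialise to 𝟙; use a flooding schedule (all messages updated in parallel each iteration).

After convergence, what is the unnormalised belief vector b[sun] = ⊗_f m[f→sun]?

b[sun] = [T, F, F]

init: all messages = 𝟙 over 3 values
r1 m[φ0→wind] = [T, T, T]
r1 m[φ0→fog] = [F, T, T]
r1 m[φ1→wind] = [T, T, T]
r1 m[φ1→slip] = [T, T, T]
r1 m[φ2→rain] = [T, T, T]
r1 m[φ2→slip] = [T, T, T]
r1 m[φ3→sun] = [T, T, F]
r1 m[φ3→fog] = [T, T, T]
r1 m[wind→φ0] = [T, T, T]
r1 m[wind→φ1] = [T, T, T]
r1 m[sun→φ3] = [T, T, T]
r1 m[rain→φ2] = [T, T, T]
r1 m[fog→φ0] = [T, T, T]
r1 m[fog→φ3] = [T, T, T]
r1 m[slip→φ1] = [T, T, T]
r1 m[slip→φ2] = [T, T, T]
r2 m[φ0→wind] = [T, T, T]
r2 m[φ0→fog] = [F, T, T]
r2 m[φ1→wind] = [T, T, T]
r2 m[φ1→slip] = [T, T, T]
r2 m[φ2→rain] = [T, T, T]
r2 m[φ2→slip] = [T, T, T]
r2 m[φ3→sun] = [T, T, F]
r2 m[φ3→fog] = [T, T, T]
r2 m[wind→φ0] = [T, T, T]
r2 m[wind→φ1] = [T, T, T]
r2 m[sun→φ3] = [T, T, T]
r2 m[rain→φ2] = [T, T, T]
r2 m[fog→φ0] = [T, T, T]
r2 m[fog→φ3] = [F, T, T]
r2 m[slip→φ1] = [T, T, T]
r2 m[slip→φ2] = [T, T, T]
r3 m[φ0→wind] = [T, T, T]
r3 m[φ0→fog] = [F, T, T]
r3 m[φ1→wind] = [T, T, T]
r3 m[φ1→slip] = [T, T, T]
r3 m[φ2→rain] = [T, T, T]
r3 m[φ2→slip] = [T, T, T]
r3 m[φ3→sun] = [T, F, F]
r3 m[φ3→fog] = [T, T, T]
r3 m[wind→φ0] = [T, T, T]
r3 m[wind→φ1] = [T, T, T]
r3 m[sun→φ3] = [T, T, T]
r3 m[rain→φ2] = [T, T, T]
r3 m[fog→φ0] = [T, T, T]
r3 m[fog→φ3] = [F, T, T]
r3 m[slip→φ1] = [T, T, T]
r3 m[slip→φ2] = [T, T, T]
r4 m[φ0→wind] = [T, T, T]
r4 m[φ0→fog] = [F, T, T]
r4 m[φ1→wind] = [T, T, T]
r4 m[φ1→slip] = [T, T, T]
r4 m[φ2→rain] = [T, T, T]
r4 m[φ2→slip] = [T, T, T]
r4 m[φ3→sun] = [T, F, F]
r4 m[φ3→fog] = [T, T, T]
r4 m[wind→φ0] = [T, T, T]
r4 m[wind→φ1] = [T, T, T]
r4 m[sun→φ3] = [T, T, T]
r4 m[rain→φ2] = [T, T, T]
r4 m[fog→φ0] = [T, T, T]
r4 m[fog→φ3] = [F, T, T]
r4 m[slip→φ1] = [T, T, T]
r4 m[slip→φ2] = [T, T, T]
fixed point reached at round 4
b[sun] = ⊗ incoming = [T, F, F]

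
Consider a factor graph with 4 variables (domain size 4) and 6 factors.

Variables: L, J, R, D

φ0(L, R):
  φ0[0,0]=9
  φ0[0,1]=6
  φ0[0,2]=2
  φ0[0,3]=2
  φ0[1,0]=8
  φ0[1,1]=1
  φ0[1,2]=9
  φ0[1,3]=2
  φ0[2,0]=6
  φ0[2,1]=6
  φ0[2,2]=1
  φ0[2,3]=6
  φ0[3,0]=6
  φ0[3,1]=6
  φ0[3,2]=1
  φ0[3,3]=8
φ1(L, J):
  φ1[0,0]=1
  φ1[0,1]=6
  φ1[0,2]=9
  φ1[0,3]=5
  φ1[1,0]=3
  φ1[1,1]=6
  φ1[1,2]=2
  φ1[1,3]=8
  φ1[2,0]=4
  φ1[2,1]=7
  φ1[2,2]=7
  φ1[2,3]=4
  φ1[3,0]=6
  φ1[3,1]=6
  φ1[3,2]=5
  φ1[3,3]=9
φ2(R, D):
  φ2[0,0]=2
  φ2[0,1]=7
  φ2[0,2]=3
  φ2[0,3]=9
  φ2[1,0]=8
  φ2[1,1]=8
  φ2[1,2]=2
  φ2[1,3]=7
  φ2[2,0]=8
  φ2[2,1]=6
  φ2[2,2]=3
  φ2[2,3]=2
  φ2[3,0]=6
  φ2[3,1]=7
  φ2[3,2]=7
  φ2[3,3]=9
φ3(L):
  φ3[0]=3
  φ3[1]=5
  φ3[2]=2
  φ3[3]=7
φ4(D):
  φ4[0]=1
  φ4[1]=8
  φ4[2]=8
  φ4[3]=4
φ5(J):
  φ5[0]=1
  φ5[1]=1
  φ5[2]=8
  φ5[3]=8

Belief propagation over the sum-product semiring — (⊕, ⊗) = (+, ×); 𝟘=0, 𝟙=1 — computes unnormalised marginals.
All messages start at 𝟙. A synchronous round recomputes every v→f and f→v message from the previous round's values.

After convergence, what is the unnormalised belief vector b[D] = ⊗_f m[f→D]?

b[D] = [202898, 2135272, 1143840, 1122384]

init: all messages = 𝟙 over 4 values
r1 m[φ0→L] = [19, 20, 19, 21]
r1 m[φ0→R] = [29, 19, 13, 18]
r1 m[φ1→L] = [21, 19, 22, 26]
r1 m[φ1→J] = [14, 25, 23, 26]
r1 m[φ2→R] = [21, 25, 19, 29]
r1 m[φ2→D] = [24, 28, 15, 27]
r1 m[φ3→L] = [3, 5, 2, 7]
r1 m[φ4→D] = [1, 8, 8, 4]
r1 m[φ5→J] = [1, 1, 8, 8]
r1 m[L→φ0] = [1, 1, 1, 1]
r1 m[L→φ1] = [1, 1, 1, 1]
r1 m[L→φ3] = [1, 1, 1, 1]
r1 m[J→φ1] = [1, 1, 1, 1]
r1 m[J→φ5] = [1, 1, 1, 1]
r1 m[R→φ0] = [1, 1, 1, 1]
r1 m[R→φ2] = [1, 1, 1, 1]
r1 m[D→φ2] = [1, 1, 1, 1]
r1 m[D→φ4] = [1, 1, 1, 1]
r2 m[φ0→L] = [19, 20, 19, 21]
r2 m[φ0→R] = [29, 19, 13, 18]
r2 m[φ1→L] = [21, 19, 22, 26]
r2 m[φ1→J] = [14, 25, 23, 26]
r2 m[φ2→R] = [21, 25, 19, 29]
r2 m[φ2→D] = [24, 28, 15, 27]
r2 m[φ3→L] = [3, 5, 2, 7]
r2 m[φ4→D] = [1, 8, 8, 4]
r2 m[φ5→J] = [1, 1, 8, 8]
r2 m[L→φ0] = [63, 95, 44, 182]
r2 m[L→φ1] = [57, 100, 38, 147]
r2 m[L→φ3] = [399, 380, 418, 546]
r2 m[J→φ1] = [1, 1, 8, 8]
r2 m[J→φ5] = [14, 25, 23, 26]
r2 m[R→φ0] = [21, 25, 19, 29]
r2 m[R→φ2] = [29, 19, 13, 18]
r2 m[D→φ2] = [1, 8, 8, 4]
r2 m[D→φ4] = [24, 28, 15, 27]
r3 m[φ0→L] = [435, 422, 469, 527]
r3 m[φ0→R] = [2683, 1829, 1207, 2036]
r3 m[φ1→L] = [119, 89, 99, 124]
r3 m[φ1→J] = [1391, 2090, 1714, 2560]
r3 m[φ2→R] = [118, 116, 88, 154]
r3 m[φ2→D] = [422, 559, 290, 582]
r3 m[φ3→L] = [3, 5, 2, 7]
r3 m[φ4→D] = [1, 8, 8, 4]
r3 m[φ5→J] = [1, 1, 8, 8]
r3 m[L→φ0] = [63, 95, 44, 182]
r3 m[L→φ1] = [57, 100, 38, 147]
r3 m[L→φ3] = [399, 380, 418, 546]
r3 m[J→φ1] = [1, 1, 8, 8]
r3 m[J→φ5] = [14, 25, 23, 26]
r3 m[R→φ0] = [21, 25, 19, 29]
r3 m[R→φ2] = [29, 19, 13, 18]
r3 m[D→φ2] = [1, 8, 8, 4]
r3 m[D→φ4] = [24, 28, 15, 27]
r4 m[φ0→L] = [435, 422, 469, 527]
r4 m[φ0→R] = [2683, 1829, 1207, 2036]
r4 m[φ1→L] = [119, 89, 99, 124]
r4 m[φ1→J] = [1391, 2090, 1714, 2560]
r4 m[φ2→R] = [118, 116, 88, 154]
r4 m[φ2→D] = [422, 559, 290, 582]
r4 m[φ3→L] = [3, 5, 2, 7]
r4 m[φ4→D] = [1, 8, 8, 4]
r4 m[φ5→J] = [1, 1, 8, 8]
r4 m[L→φ0] = [357, 445, 198, 868]
r4 m[L→φ1] = [1305, 2110, 938, 3689]
r4 m[L→φ3] = [51765, 37558, 46431, 65348]
r4 m[J→φ1] = [1, 1, 8, 8]
r4 m[J→φ5] = [1391, 2090, 1714, 2560]
r4 m[R→φ0] = [118, 116, 88, 154]
r4 m[R→φ2] = [2683, 1829, 1207, 2036]
r4 m[D→φ2] = [1, 8, 8, 4]
r4 m[D→φ4] = [422, 559, 290, 582]
r5 m[φ0→L] = [2242, 2160, 2416, 2724]
r5 m[φ0→R] = [13169, 8983, 5785, 9736]
r5 m[φ1→L] = [119, 89, 99, 124]
r5 m[φ1→J] = [33521, 49190, 40976, 60358]
r5 m[φ2→R] = [118, 116, 88, 154]
r5 m[φ2→D] = [41870, 54907, 29580, 57688]
r5 m[φ3→L] = [3, 5, 2, 7]
r5 m[φ4→D] = [1, 8, 8, 4]
r5 m[φ5→J] = [1, 1, 8, 8]
r5 m[L→φ0] = [357, 445, 198, 868]
r5 m[L→φ1] = [1305, 2110, 938, 3689]
r5 m[L→φ3] = [51765, 37558, 46431, 65348]
r5 m[J→φ1] = [1, 1, 8, 8]
r5 m[J→φ5] = [1391, 2090, 1714, 2560]
r5 m[R→φ0] = [118, 116, 88, 154]
r5 m[R→φ2] = [2683, 1829, 1207, 2036]
r5 m[D→φ2] = [1, 8, 8, 4]
r5 m[D→φ4] = [422, 559, 290, 582]
r6 m[φ0→L] = [2242, 2160, 2416, 2724]
r6 m[φ0→R] = [13169, 8983, 5785, 9736]
r6 m[φ1→L] = [119, 89, 99, 124]
r6 m[φ1→J] = [33521, 49190, 40976, 60358]
r6 m[φ2→R] = [118, 116, 88, 154]
r6 m[φ2→D] = [41870, 54907, 29580, 57688]
r6 m[φ3→L] = [3, 5, 2, 7]
r6 m[φ4→D] = [1, 8, 8, 4]
r6 m[φ5→J] = [1, 1, 8, 8]
r6 m[L→φ0] = [357, 445, 198, 868]
r6 m[L→φ1] = [6726, 10800, 4832, 19068]
r6 m[L→φ3] = [266798, 192240, 239184, 337776]
r6 m[J→φ1] = [1, 1, 8, 8]
r6 m[J→φ5] = [33521, 49190, 40976, 60358]
r6 m[R→φ0] = [118, 116, 88, 154]
r6 m[R→φ2] = [13169, 8983, 5785, 9736]
r6 m[D→φ2] = [1, 8, 8, 4]
r6 m[D→φ4] = [41870, 54907, 29580, 57688]
r7 m[φ0→L] = [2242, 2160, 2416, 2724]
r7 m[φ0→R] = [13169, 8983, 5785, 9736]
r7 m[φ1→L] = [119, 89, 99, 124]
r7 m[φ1→J] = [172862, 253388, 211298, 310970]
r7 m[φ2→R] = [118, 116, 88, 154]
r7 m[φ2→D] = [202898, 266909, 142980, 280596]
r7 m[φ3→L] = [3, 5, 2, 7]
r7 m[φ4→D] = [1, 8, 8, 4]
r7 m[φ5→J] = [1, 1, 8, 8]
r7 m[L→φ0] = [357, 445, 198, 868]
r7 m[L→φ1] = [6726, 10800, 4832, 19068]
r7 m[L→φ3] = [266798, 192240, 239184, 337776]
r7 m[J→φ1] = [1, 1, 8, 8]
r7 m[J→φ5] = [33521, 49190, 40976, 60358]
r7 m[R→φ0] = [118, 116, 88, 154]
r7 m[R→φ2] = [13169, 8983, 5785, 9736]
r7 m[D→φ2] = [1, 8, 8, 4]
r7 m[D→φ4] = [41870, 54907, 29580, 57688]
r8 m[φ0→L] = [2242, 2160, 2416, 2724]
r8 m[φ0→R] = [13169, 8983, 5785, 9736]
r8 m[φ1→L] = [119, 89, 99, 124]
r8 m[φ1→J] = [172862, 253388, 211298, 310970]
r8 m[φ2→R] = [118, 116, 88, 154]
r8 m[φ2→D] = [202898, 266909, 142980, 280596]
r8 m[φ3→L] = [3, 5, 2, 7]
r8 m[φ4→D] = [1, 8, 8, 4]
r8 m[φ5→J] = [1, 1, 8, 8]
r8 m[L→φ0] = [357, 445, 198, 868]
r8 m[L→φ1] = [6726, 10800, 4832, 19068]
r8 m[L→φ3] = [266798, 192240, 239184, 337776]
r8 m[J→φ1] = [1, 1, 8, 8]
r8 m[J→φ5] = [172862, 253388, 211298, 310970]
r8 m[R→φ0] = [118, 116, 88, 154]
r8 m[R→φ2] = [13169, 8983, 5785, 9736]
r8 m[D→φ2] = [1, 8, 8, 4]
r8 m[D→φ4] = [202898, 266909, 142980, 280596]
r9 m[φ0→L] = [2242, 2160, 2416, 2724]
r9 m[φ0→R] = [13169, 8983, 5785, 9736]
r9 m[φ1→L] = [119, 89, 99, 124]
r9 m[φ1→J] = [172862, 253388, 211298, 310970]
r9 m[φ2→R] = [118, 116, 88, 154]
r9 m[φ2→D] = [202898, 266909, 142980, 280596]
r9 m[φ3→L] = [3, 5, 2, 7]
r9 m[φ4→D] = [1, 8, 8, 4]
r9 m[φ5→J] = [1, 1, 8, 8]
r9 m[L→φ0] = [357, 445, 198, 868]
r9 m[L→φ1] = [6726, 10800, 4832, 19068]
r9 m[L→φ3] = [266798, 192240, 239184, 337776]
r9 m[J→φ1] = [1, 1, 8, 8]
r9 m[J→φ5] = [172862, 253388, 211298, 310970]
r9 m[R→φ0] = [118, 116, 88, 154]
r9 m[R→φ2] = [13169, 8983, 5785, 9736]
r9 m[D→φ2] = [1, 8, 8, 4]
r9 m[D→φ4] = [202898, 266909, 142980, 280596]
fixed point reached at round 9
b[D] = ⊗ incoming = [202898, 2135272, 1143840, 1122384]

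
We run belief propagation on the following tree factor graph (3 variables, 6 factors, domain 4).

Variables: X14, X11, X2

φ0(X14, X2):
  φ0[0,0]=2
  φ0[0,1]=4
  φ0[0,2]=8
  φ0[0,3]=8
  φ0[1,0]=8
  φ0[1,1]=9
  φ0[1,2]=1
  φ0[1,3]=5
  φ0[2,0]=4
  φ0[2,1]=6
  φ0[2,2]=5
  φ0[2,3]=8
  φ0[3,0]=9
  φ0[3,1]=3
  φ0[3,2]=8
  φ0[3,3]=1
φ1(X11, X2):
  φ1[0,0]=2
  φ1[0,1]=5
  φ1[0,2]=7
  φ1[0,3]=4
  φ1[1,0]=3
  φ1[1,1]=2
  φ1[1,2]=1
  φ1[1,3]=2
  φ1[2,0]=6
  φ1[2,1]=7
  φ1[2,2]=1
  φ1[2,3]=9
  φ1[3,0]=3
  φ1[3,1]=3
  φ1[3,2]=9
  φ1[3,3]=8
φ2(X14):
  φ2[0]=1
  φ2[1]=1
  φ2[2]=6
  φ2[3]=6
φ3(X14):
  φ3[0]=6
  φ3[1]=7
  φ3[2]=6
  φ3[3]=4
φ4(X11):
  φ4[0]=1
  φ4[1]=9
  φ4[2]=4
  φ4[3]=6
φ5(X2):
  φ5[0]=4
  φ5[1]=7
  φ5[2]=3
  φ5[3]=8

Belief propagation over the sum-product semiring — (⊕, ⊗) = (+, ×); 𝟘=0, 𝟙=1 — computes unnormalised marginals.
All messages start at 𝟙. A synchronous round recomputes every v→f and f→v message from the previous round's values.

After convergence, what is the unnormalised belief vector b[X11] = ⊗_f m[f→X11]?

b[X11] = [38156, 161883, 233472, 298920]

init: all messages = 𝟙 over 4 values
r1 m[φ0→X14] = [22, 23, 23, 21]
r1 m[φ0→X2] = [23, 22, 22, 22]
r1 m[φ1→X11] = [18, 8, 23, 23]
r1 m[φ1→X2] = [14, 17, 18, 23]
r1 m[φ2→X14] = [1, 1, 6, 6]
r1 m[φ3→X14] = [6, 7, 6, 4]
r1 m[φ4→X11] = [1, 9, 4, 6]
r1 m[φ5→X2] = [4, 7, 3, 8]
r1 m[X14→φ0] = [1, 1, 1, 1]
r1 m[X14→φ2] = [1, 1, 1, 1]
r1 m[X14→φ3] = [1, 1, 1, 1]
r1 m[X11→φ1] = [1, 1, 1, 1]
r1 m[X11→φ4] = [1, 1, 1, 1]
r1 m[X2→φ0] = [1, 1, 1, 1]
r1 m[X2→φ1] = [1, 1, 1, 1]
r1 m[X2→φ5] = [1, 1, 1, 1]
r2 m[φ0→X14] = [22, 23, 23, 21]
r2 m[φ0→X2] = [23, 22, 22, 22]
r2 m[φ1→X11] = [18, 8, 23, 23]
r2 m[φ1→X2] = [14, 17, 18, 23]
r2 m[φ2→X14] = [1, 1, 6, 6]
r2 m[φ3→X14] = [6, 7, 6, 4]
r2 m[φ4→X11] = [1, 9, 4, 6]
r2 m[φ5→X2] = [4, 7, 3, 8]
r2 m[X14→φ0] = [6, 7, 36, 24]
r2 m[X14→φ2] = [132, 161, 138, 84]
r2 m[X14→φ3] = [22, 23, 138, 126]
r2 m[X11→φ1] = [1, 9, 4, 6]
r2 m[X11→φ4] = [18, 8, 23, 23]
r2 m[X2→φ0] = [56, 119, 54, 184]
r2 m[X2→φ1] = [92, 154, 66, 176]
r2 m[X2→φ5] = [322, 374, 396, 506]
r3 m[φ0→X14] = [2492, 2493, 2680, 1477]
r3 m[φ0→X2] = [428, 375, 427, 395]
r3 m[φ1→X11] = [2120, 1002, 3280, 2740]
r3 m[φ1→X2] = [71, 69, 74, 106]
r3 m[φ2→X14] = [1, 1, 6, 6]
r3 m[φ3→X14] = [6, 7, 6, 4]
r3 m[φ4→X11] = [1, 9, 4, 6]
r3 m[φ5→X2] = [4, 7, 3, 8]
r3 m[X14→φ0] = [6, 7, 36, 24]
r3 m[X14→φ2] = [132, 161, 138, 84]
r3 m[X14→φ3] = [22, 23, 138, 126]
r3 m[X11→φ1] = [1, 9, 4, 6]
r3 m[X11→φ4] = [18, 8, 23, 23]
r3 m[X2→φ0] = [56, 119, 54, 184]
r3 m[X2→φ1] = [92, 154, 66, 176]
r3 m[X2→φ5] = [322, 374, 396, 506]
r4 m[φ0→X14] = [2492, 2493, 2680, 1477]
r4 m[φ0→X2] = [428, 375, 427, 395]
r4 m[φ1→X11] = [2120, 1002, 3280, 2740]
r4 m[φ1→X2] = [71, 69, 74, 106]
r4 m[φ2→X14] = [1, 1, 6, 6]
r4 m[φ3→X14] = [6, 7, 6, 4]
r4 m[φ4→X11] = [1, 9, 4, 6]
r4 m[φ5→X2] = [4, 7, 3, 8]
r4 m[X14→φ0] = [6, 7, 36, 24]
r4 m[X14→φ2] = [14952, 17451, 16080, 5908]
r4 m[X14→φ3] = [2492, 2493, 16080, 8862]
r4 m[X11→φ1] = [1, 9, 4, 6]
r4 m[X11→φ4] = [2120, 1002, 3280, 2740]
r4 m[X2→φ0] = [284, 483, 222, 848]
r4 m[X2→φ1] = [1712, 2625, 1281, 3160]
r4 m[X2→φ5] = [30388, 25875, 31598, 41870]
r5 m[φ0→X14] = [11060, 11081, 11928, 6629]
r5 m[φ0→X2] = [428, 375, 427, 395]
r5 m[φ1→X11] = [38156, 17987, 58368, 49820]
r5 m[φ1→X2] = [71, 69, 74, 106]
r5 m[φ2→X14] = [1, 1, 6, 6]
r5 m[φ3→X14] = [6, 7, 6, 4]
r5 m[φ4→X11] = [1, 9, 4, 6]
r5 m[φ5→X2] = [4, 7, 3, 8]
r5 m[X14→φ0] = [6, 7, 36, 24]
r5 m[X14→φ2] = [14952, 17451, 16080, 5908]
r5 m[X14→φ3] = [2492, 2493, 16080, 8862]
r5 m[X11→φ1] = [1, 9, 4, 6]
r5 m[X11→φ4] = [2120, 1002, 3280, 2740]
r5 m[X2→φ0] = [284, 483, 222, 848]
r5 m[X2→φ1] = [1712, 2625, 1281, 3160]
r5 m[X2→φ5] = [30388, 25875, 31598, 41870]
r6 m[φ0→X14] = [11060, 11081, 11928, 6629]
r6 m[φ0→X2] = [428, 375, 427, 395]
r6 m[φ1→X11] = [38156, 17987, 58368, 49820]
r6 m[φ1→X2] = [71, 69, 74, 106]
r6 m[φ2→X14] = [1, 1, 6, 6]
r6 m[φ3→X14] = [6, 7, 6, 4]
r6 m[φ4→X11] = [1, 9, 4, 6]
r6 m[φ5→X2] = [4, 7, 3, 8]
r6 m[X14→φ0] = [6, 7, 36, 24]
r6 m[X14→φ2] = [66360, 77567, 71568, 26516]
r6 m[X14→φ3] = [11060, 11081, 71568, 39774]
r6 m[X11→φ1] = [1, 9, 4, 6]
r6 m[X11→φ4] = [38156, 17987, 58368, 49820]
r6 m[X2→φ0] = [284, 483, 222, 848]
r6 m[X2→φ1] = [1712, 2625, 1281, 3160]
r6 m[X2→φ5] = [30388, 25875, 31598, 41870]
r7 m[φ0→X14] = [11060, 11081, 11928, 6629]
r7 m[φ0→X2] = [428, 375, 427, 395]
r7 m[φ1→X11] = [38156, 17987, 58368, 49820]
r7 m[φ1→X2] = [71, 69, 74, 106]
r7 m[φ2→X14] = [1, 1, 6, 6]
r7 m[φ3→X14] = [6, 7, 6, 4]
r7 m[φ4→X11] = [1, 9, 4, 6]
r7 m[φ5→X2] = [4, 7, 3, 8]
r7 m[X14→φ0] = [6, 7, 36, 24]
r7 m[X14→φ2] = [66360, 77567, 71568, 26516]
r7 m[X14→φ3] = [11060, 11081, 71568, 39774]
r7 m[X11→φ1] = [1, 9, 4, 6]
r7 m[X11→φ4] = [38156, 17987, 58368, 49820]
r7 m[X2→φ0] = [284, 483, 222, 848]
r7 m[X2→φ1] = [1712, 2625, 1281, 3160]
r7 m[X2→φ5] = [30388, 25875, 31598, 41870]
fixed point reached at round 7
b[X11] = ⊗ incoming = [38156, 161883, 233472, 298920]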